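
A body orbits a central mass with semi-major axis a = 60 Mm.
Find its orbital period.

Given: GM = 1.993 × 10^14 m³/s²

Convert to SI: a = 60 Mm = 6e+07 m.
Kepler's third law: T = 2π √(a³ / GM).
Substituting a = 6e+07 m and GM = 1.993e+14 m³/s²:
T = 2π √((6e+07)³ / 1.993e+14) s
T ≈ 2.068e+05 s = 2.394 days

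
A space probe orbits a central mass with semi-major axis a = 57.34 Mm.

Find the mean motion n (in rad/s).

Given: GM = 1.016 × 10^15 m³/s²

Convert to SI: a = 57.34 Mm = 5.734e+07 m.
n = √(GM / a³).
n = √(1.016e+15 / (5.734e+07)³) rad/s ≈ 7.341e-05 rad/s.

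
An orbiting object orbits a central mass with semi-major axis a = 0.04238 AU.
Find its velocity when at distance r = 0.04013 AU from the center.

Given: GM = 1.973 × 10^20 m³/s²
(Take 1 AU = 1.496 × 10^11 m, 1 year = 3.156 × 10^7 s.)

Convert to SI: a = 0.04238 AU = 6.34005e+09 m; r = 0.04013 AU = 6.00345e+09 m.
Vis-viva: v = √(GM · (2/r − 1/a)).
2/r − 1/a = 2/6.00345e+09 − 1/6.34005e+09 = 1.75414e-10 m⁻¹.
v = √(1.973e+20 · 1.75414e-10) m/s ≈ 1.86e+05 m/s = 39.25 AU/year.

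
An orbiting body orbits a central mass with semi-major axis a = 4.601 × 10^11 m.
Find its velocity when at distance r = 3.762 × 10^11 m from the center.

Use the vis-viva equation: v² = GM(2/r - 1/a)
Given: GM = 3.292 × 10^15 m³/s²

Vis-viva: v = √(GM · (2/r − 1/a)).
2/r − 1/a = 2/3.762e+11 − 1/4.601e+11 = 3.14288e-12 m⁻¹.
v = √(3.292e+15 · 3.14288e-12) m/s ≈ 101.7 m/s = 101.7 m/s.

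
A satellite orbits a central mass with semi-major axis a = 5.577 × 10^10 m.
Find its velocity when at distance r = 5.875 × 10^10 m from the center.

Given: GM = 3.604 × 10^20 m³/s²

Vis-viva: v = √(GM · (2/r − 1/a)).
2/r − 1/a = 2/5.875e+10 − 1/5.577e+10 = 1.61118e-11 m⁻¹.
v = √(3.604e+20 · 1.61118e-11) m/s ≈ 7.62e+04 m/s = 76.2 km/s.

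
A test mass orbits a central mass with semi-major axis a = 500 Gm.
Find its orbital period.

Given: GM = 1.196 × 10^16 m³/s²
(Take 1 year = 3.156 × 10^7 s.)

Convert to SI: a = 500 Gm = 5e+11 m.
Kepler's third law: T = 2π √(a³ / GM).
Substituting a = 5e+11 m and GM = 1.196e+16 m³/s²:
T = 2π √((5e+11)³ / 1.196e+16) s
T ≈ 2.031e+10 s = 643.6 years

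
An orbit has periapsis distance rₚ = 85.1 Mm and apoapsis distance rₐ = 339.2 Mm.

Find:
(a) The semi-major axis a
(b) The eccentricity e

Convert to SI: rₚ = 85.1 Mm = 8.51e+07 m; rₐ = 339.2 Mm = 3.392e+08 m.
(a) a = (rₚ + rₐ) / 2 = (8.51e+07 + 3.392e+08) / 2 ≈ 2.122e+08 m = 212.2 Mm.
(b) e = (rₐ − rₚ) / (rₐ + rₚ) = (3.392e+08 − 8.51e+07) / (3.392e+08 + 8.51e+07) ≈ 0.5989.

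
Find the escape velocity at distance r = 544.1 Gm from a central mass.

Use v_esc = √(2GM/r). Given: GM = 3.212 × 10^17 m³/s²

Convert to SI: r = 544.1 Gm = 5.441e+11 m.
Escape velocity comes from setting total energy to zero: ½v² − GM/r = 0 ⇒ v_esc = √(2GM / r).
v_esc = √(2 · 3.212e+17 / 5.441e+11) m/s ≈ 1087 m/s = 1.087 km/s.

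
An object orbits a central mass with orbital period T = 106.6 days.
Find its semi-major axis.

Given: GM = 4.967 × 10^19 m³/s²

Convert to SI: T = 106.6 days = 9.21024e+06 s.
Invert Kepler's third law: a = (GM · T² / (4π²))^(1/3).
Substituting T = 9.21024e+06 s and GM = 4.967e+19 m³/s²:
a = (4.967e+19 · (9.21024e+06)² / (4π²))^(1/3) m
a ≈ 4.743e+10 m = 47.43 Gm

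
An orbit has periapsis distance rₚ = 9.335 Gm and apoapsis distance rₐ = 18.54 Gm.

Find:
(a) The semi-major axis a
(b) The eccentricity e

Convert to SI: rₚ = 9.335 Gm = 9.335e+09 m; rₐ = 18.54 Gm = 1.854e+10 m.
(a) a = (rₚ + rₐ) / 2 = (9.335e+09 + 1.854e+10) / 2 ≈ 1.394e+10 m = 13.94 Gm.
(b) e = (rₐ − rₚ) / (rₐ + rₚ) = (1.854e+10 − 9.335e+09) / (1.854e+10 + 9.335e+09) ≈ 0.3302.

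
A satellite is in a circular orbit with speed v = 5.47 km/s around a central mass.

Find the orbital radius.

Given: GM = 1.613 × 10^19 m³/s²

Convert to SI: v = 5.47 km/s = 5470 m/s.
For a circular orbit, v² = GM / r, so r = GM / v².
r = 1.613e+19 / (5470)² m ≈ 5.391e+11 m = 539.1 Gm.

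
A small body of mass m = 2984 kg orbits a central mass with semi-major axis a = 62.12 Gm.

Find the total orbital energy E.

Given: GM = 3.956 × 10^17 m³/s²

Convert to SI: a = 62.12 Gm = 6.212e+10 m.
E = −GMm / (2a).
E = −3.956e+17 · 2984 / (2 · 6.212e+10) J ≈ -9.502e+09 J = -9.502 GJ.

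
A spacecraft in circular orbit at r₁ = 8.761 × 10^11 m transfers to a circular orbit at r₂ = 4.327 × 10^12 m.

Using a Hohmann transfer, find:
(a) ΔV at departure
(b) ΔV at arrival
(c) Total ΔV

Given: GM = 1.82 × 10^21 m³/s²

Transfer semi-major axis: a_t = (r₁ + r₂)/2 = (8.761e+11 + 4.327e+12)/2 = 2.60155e+12 m.
Circular speeds: v₁ = √(GM/r₁) = 45578.4 m/s, v₂ = √(GM/r₂) = 20508.9 m/s.
Transfer speeds (vis-viva v² = GM(2/r − 1/a_t)): v₁ᵗ = 58780.9 m/s, v₂ᵗ = 11901.5 m/s.
(a) ΔV₁ = |v₁ᵗ − v₁| ≈ 1.32e+04 m/s = 13.2 km/s.
(b) ΔV₂ = |v₂ − v₂ᵗ| ≈ 8607 m/s = 8.607 km/s.
(c) ΔV_total = ΔV₁ + ΔV₂ ≈ 2.181e+04 m/s = 21.81 km/s.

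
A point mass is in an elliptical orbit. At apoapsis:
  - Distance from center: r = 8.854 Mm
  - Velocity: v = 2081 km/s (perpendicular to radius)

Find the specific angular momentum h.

Convert to SI: r = 8.854 Mm = 8.854e+06 m; v = 2081 km/s = 2.081e+06 m/s.
With v perpendicular to r, h = r · v.
h = 8.854e+06 · 2.081e+06 m²/s ≈ 1.843e+13 m²/s.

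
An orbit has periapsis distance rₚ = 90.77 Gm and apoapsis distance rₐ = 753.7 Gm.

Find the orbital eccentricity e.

Convert to SI: rₚ = 90.77 Gm = 9.077e+10 m; rₐ = 753.7 Gm = 7.537e+11 m.
e = (rₐ − rₚ) / (rₐ + rₚ).
e = (7.537e+11 − 9.077e+10) / (7.537e+11 + 9.077e+10) = 6.6293e+11 / 8.4447e+11 ≈ 0.785.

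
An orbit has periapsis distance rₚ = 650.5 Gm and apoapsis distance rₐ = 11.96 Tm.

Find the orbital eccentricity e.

Convert to SI: rₚ = 650.5 Gm = 6.505e+11 m; rₐ = 11.96 Tm = 1.196e+13 m.
e = (rₐ − rₚ) / (rₐ + rₚ).
e = (1.196e+13 − 6.505e+11) / (1.196e+13 + 6.505e+11) = 1.13095e+13 / 1.26105e+13 ≈ 0.8968.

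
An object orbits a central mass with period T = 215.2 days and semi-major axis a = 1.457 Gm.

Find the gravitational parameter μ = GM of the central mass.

Convert to SI: T = 215.2 days = 1.85933e+07 s; a = 1.457 Gm = 1.457e+09 m.
GM = 4π² · a³ / T².
GM = 4π² · (1.457e+09)³ / (1.85933e+07)² m³/s² ≈ 3.532e+14 m³/s² = 3.532 × 10^14 m³/s².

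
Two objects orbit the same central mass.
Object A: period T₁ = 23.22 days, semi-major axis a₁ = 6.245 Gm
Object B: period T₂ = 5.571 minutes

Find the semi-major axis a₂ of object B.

Convert to SI: T₁ = 23.22 days = 2.00621e+06 s; a₁ = 6.245 Gm = 6.245e+09 m; T₂ = 5.571 minutes = 334.26 s.
Kepler's third law: (T₁/T₂)² = (a₁/a₂)³ ⇒ a₂ = a₁ · (T₂/T₁)^(2/3).
T₂/T₁ = 334.26 / 2.00621e+06 = 0.000166613.
a₂ = 6.245e+09 · (0.000166613)^(2/3) m ≈ 1.891e+07 m = 18.91 Mm.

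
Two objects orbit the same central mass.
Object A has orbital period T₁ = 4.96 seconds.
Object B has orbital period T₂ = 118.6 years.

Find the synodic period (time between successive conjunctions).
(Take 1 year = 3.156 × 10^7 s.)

Convert to SI: T₂ = 118.6 years = 3.74302e+09 s.
T_syn = |T₁ · T₂ / (T₁ − T₂)|.
T_syn = |4.96 · 3.74302e+09 / (4.96 − 3.74302e+09)| s ≈ 4.96 s = 4.96 seconds.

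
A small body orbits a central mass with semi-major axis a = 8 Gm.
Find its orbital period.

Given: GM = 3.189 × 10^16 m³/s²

Convert to SI: a = 8 Gm = 8e+09 m.
Kepler's third law: T = 2π √(a³ / GM).
Substituting a = 8e+09 m and GM = 3.189e+16 m³/s²:
T = 2π √((8e+09)³ / 3.189e+16) s
T ≈ 2.518e+07 s = 291.4 days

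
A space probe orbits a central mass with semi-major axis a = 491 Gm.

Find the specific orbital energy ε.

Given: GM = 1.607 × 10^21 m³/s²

Convert to SI: a = 491 Gm = 4.91e+11 m.
ε = −GM / (2a).
ε = −1.607e+21 / (2 · 4.91e+11) J/kg ≈ -1.636e+09 J/kg = -1.636 GJ/kg.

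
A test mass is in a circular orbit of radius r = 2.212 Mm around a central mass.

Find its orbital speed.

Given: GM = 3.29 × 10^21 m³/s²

Convert to SI: r = 2.212 Mm = 2.212e+06 m.
For a circular orbit, gravity supplies the centripetal force, so v = √(GM / r).
v = √(3.29e+21 / 2.212e+06) m/s ≈ 3.857e+07 m/s = 3.857e+04 km/s.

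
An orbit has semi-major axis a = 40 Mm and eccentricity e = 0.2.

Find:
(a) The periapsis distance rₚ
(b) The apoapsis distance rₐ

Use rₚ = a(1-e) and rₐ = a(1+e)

Convert to SI: a = 40 Mm = 4e+07 m.
(a) rₚ = a(1 − e) = 4e+07 · (1 − 0.2) = 4e+07 · 0.8 ≈ 3.2e+07 m = 32 Mm.
(b) rₐ = a(1 + e) = 4e+07 · (1 + 0.2) = 4e+07 · 1.2 ≈ 4.8e+07 m = 48 Mm.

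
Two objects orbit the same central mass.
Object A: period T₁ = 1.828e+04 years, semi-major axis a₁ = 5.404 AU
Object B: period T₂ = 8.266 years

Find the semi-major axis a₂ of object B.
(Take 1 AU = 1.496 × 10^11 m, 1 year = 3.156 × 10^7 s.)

Convert to SI: T₁ = 1.828e+04 years = 5.76917e+11 s; a₁ = 5.404 AU = 8.08438e+11 m; T₂ = 8.266 years = 2.60875e+08 s.
Kepler's third law: (T₁/T₂)² = (a₁/a₂)³ ⇒ a₂ = a₁ · (T₂/T₁)^(2/3).
T₂/T₁ = 2.60875e+08 / 5.76917e+11 = 0.000452188.
a₂ = 8.08438e+11 · (0.000452188)^(2/3) m ≈ 4.763e+09 m = 0.03184 AU.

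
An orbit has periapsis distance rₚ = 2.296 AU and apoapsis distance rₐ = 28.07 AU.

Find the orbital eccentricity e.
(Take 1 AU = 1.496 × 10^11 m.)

Convert to SI: rₚ = 2.296 AU = 3.43482e+11 m; rₐ = 28.07 AU = 4.19927e+12 m.
e = (rₐ − rₚ) / (rₐ + rₚ).
e = (4.19927e+12 − 3.43482e+11) / (4.19927e+12 + 3.43482e+11) = 3.85579e+12 / 4.54275e+12 ≈ 0.8488.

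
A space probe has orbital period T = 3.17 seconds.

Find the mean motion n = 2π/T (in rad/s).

n = 2π / T.
n = 2π / 3.17 s ≈ 1.982 rad/s.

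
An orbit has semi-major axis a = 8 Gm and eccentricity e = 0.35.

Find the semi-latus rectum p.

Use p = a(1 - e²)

Convert to SI: a = 8 Gm = 8e+09 m.
p = a (1 − e²).
p = 8e+09 · (1 − (0.35)²) = 8e+09 · 0.8775 ≈ 7.02e+09 m = 7.02 Gm.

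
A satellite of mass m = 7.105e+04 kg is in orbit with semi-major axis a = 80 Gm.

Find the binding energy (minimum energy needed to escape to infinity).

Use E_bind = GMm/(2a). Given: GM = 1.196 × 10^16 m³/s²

Convert to SI: a = 80 Gm = 8e+10 m.
Total orbital energy is E = −GMm/(2a); binding energy is E_bind = −E = GMm/(2a).
E_bind = 1.196e+16 · 7.105e+04 / (2 · 8e+10) J ≈ 5.311e+09 J = 5.311 GJ.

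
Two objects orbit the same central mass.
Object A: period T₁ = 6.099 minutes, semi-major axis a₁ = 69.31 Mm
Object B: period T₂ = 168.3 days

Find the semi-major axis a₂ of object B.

Convert to SI: T₁ = 6.099 minutes = 365.94 s; a₁ = 69.31 Mm = 6.931e+07 m; T₂ = 168.3 days = 1.45411e+07 s.
Kepler's third law: (T₁/T₂)² = (a₁/a₂)³ ⇒ a₂ = a₁ · (T₂/T₁)^(2/3).
T₂/T₁ = 1.45411e+07 / 365.94 = 39736.4.
a₂ = 6.931e+07 · (39736.4)^(2/3) m ≈ 8.071e+10 m = 80.71 Gm.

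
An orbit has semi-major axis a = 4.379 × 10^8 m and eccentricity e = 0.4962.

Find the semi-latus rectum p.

p = a (1 − e²).
p = 4.379e+08 · (1 − (0.4962)²) = 4.379e+08 · 0.753786 ≈ 3.301e+08 m = 3.301 × 10^8 m.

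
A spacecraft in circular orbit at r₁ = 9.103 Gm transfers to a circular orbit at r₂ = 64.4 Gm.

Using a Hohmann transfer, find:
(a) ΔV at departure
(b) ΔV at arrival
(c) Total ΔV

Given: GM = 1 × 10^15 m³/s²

Convert to SI: r₁ = 9.103 Gm = 9.103e+09 m; r₂ = 64.4 Gm = 6.44e+10 m.
Transfer semi-major axis: a_t = (r₁ + r₂)/2 = (9.103e+09 + 6.44e+10)/2 = 3.67515e+10 m.
Circular speeds: v₁ = √(GM/r₁) = 331.442 m/s, v₂ = √(GM/r₂) = 124.611 m/s.
Transfer speeds (vis-viva v² = GM(2/r − 1/a_t)): v₁ᵗ = 438.746 m/s, v₂ᵗ = 62.0171 m/s.
(a) ΔV₁ = |v₁ᵗ − v₁| ≈ 107.3 m/s = 107.3 m/s.
(b) ΔV₂ = |v₂ − v₂ᵗ| ≈ 62.59 m/s = 62.59 m/s.
(c) ΔV_total = ΔV₁ + ΔV₂ ≈ 169.9 m/s = 169.9 m/s.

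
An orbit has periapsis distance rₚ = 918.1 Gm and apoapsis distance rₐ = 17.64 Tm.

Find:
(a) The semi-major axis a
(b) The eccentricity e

Convert to SI: rₚ = 918.1 Gm = 9.181e+11 m; rₐ = 17.64 Tm = 1.764e+13 m.
(a) a = (rₚ + rₐ) / 2 = (9.181e+11 + 1.764e+13) / 2 ≈ 9.279e+12 m = 9.279 Tm.
(b) e = (rₐ − rₚ) / (rₐ + rₚ) = (1.764e+13 − 9.181e+11) / (1.764e+13 + 9.181e+11) ≈ 0.9011.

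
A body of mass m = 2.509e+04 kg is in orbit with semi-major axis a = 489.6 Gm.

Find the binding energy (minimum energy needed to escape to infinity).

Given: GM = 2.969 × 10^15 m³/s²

Convert to SI: a = 489.6 Gm = 4.896e+11 m.
Total orbital energy is E = −GMm/(2a); binding energy is E_bind = −E = GMm/(2a).
E_bind = 2.969e+15 · 2.509e+04 / (2 · 4.896e+11) J ≈ 7.607e+07 J = 76.07 MJ.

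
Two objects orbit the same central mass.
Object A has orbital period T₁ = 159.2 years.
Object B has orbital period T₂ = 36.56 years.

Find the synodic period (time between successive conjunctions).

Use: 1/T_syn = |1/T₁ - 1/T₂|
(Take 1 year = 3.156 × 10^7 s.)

Convert to SI: T₁ = 159.2 years = 5.02435e+09 s; T₂ = 36.56 years = 1.15383e+09 s.
T_syn = |T₁ · T₂ / (T₁ − T₂)|.
T_syn = |5.02435e+09 · 1.15383e+09 / (5.02435e+09 − 1.15383e+09)| s ≈ 1.498e+09 s = 47.46 years.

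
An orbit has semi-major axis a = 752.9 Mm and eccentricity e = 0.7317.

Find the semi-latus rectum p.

Convert to SI: a = 752.9 Mm = 7.529e+08 m.
p = a (1 − e²).
p = 7.529e+08 · (1 − (0.7317)²) = 7.529e+08 · 0.464615 ≈ 3.498e+08 m = 349.8 Mm.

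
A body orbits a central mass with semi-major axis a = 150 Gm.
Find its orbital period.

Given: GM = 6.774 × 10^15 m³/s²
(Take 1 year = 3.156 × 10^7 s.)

Convert to SI: a = 150 Gm = 1.5e+11 m.
Kepler's third law: T = 2π √(a³ / GM).
Substituting a = 1.5e+11 m and GM = 6.774e+15 m³/s²:
T = 2π √((1.5e+11)³ / 6.774e+15) s
T ≈ 4.435e+09 s = 140.5 years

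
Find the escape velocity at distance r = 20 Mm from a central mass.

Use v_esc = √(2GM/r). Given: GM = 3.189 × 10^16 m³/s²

Convert to SI: r = 20 Mm = 2e+07 m.
Escape velocity comes from setting total energy to zero: ½v² − GM/r = 0 ⇒ v_esc = √(2GM / r).
v_esc = √(2 · 3.189e+16 / 2e+07) m/s ≈ 5.647e+04 m/s = 56.47 km/s.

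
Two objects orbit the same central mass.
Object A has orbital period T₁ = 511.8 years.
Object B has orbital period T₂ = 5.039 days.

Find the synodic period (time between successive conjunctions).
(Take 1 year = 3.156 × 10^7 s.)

Convert to SI: T₁ = 511.8 years = 1.61524e+10 s; T₂ = 5.039 days = 435370 s.
T_syn = |T₁ · T₂ / (T₁ − T₂)|.
T_syn = |1.61524e+10 · 435370 / (1.61524e+10 − 435370)| s ≈ 4.354e+05 s = 5.039 days.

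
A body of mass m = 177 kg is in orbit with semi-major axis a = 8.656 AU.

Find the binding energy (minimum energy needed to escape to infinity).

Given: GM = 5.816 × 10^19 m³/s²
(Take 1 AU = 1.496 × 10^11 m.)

Convert to SI: a = 8.656 AU = 1.29494e+12 m.
Total orbital energy is E = −GMm/(2a); binding energy is E_bind = −E = GMm/(2a).
E_bind = 5.816e+19 · 177 / (2 · 1.29494e+12) J ≈ 3.975e+09 J = 3.975 GJ.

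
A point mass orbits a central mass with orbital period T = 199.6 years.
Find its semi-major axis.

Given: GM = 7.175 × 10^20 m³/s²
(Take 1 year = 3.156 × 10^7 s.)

Convert to SI: T = 199.6 years = 6.29938e+09 s.
Invert Kepler's third law: a = (GM · T² / (4π²))^(1/3).
Substituting T = 6.29938e+09 s and GM = 7.175e+20 m³/s²:
a = (7.175e+20 · (6.29938e+09)² / (4π²))^(1/3) m
a ≈ 8.968e+12 m = 8.968 Tm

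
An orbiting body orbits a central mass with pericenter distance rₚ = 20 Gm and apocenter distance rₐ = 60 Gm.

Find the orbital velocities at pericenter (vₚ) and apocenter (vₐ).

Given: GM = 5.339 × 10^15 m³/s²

Convert to SI: rₚ = 20 Gm = 2e+10 m; rₐ = 60 Gm = 6e+10 m.
Use the vis-viva equation v² = GM(2/r − 1/a) with a = (rₚ + rₐ)/2 = (2e+10 + 6e+10)/2 = 4e+10 m.
vₚ = √(GM · (2/rₚ − 1/a)) = √(5.339e+15 · (2/2e+10 − 1/4e+10)) m/s ≈ 632.8 m/s = 632.8 m/s.
vₐ = √(GM · (2/rₐ − 1/a)) = √(5.339e+15 · (2/6e+10 − 1/4e+10)) m/s ≈ 210.9 m/s = 210.9 m/s.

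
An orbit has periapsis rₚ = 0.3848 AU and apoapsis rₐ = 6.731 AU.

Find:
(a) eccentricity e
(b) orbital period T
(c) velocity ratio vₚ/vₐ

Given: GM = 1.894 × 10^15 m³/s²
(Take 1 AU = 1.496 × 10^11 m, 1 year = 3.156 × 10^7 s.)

Convert to SI: rₚ = 0.3848 AU = 5.75661e+10 m; rₐ = 6.731 AU = 1.00696e+12 m.
(a) e = (rₐ − rₚ)/(rₐ + rₚ) = (1.00696e+12 − 5.75661e+10)/(1.00696e+12 + 5.75661e+10) ≈ 0.8918
(b) With a = (rₚ + rₐ)/2 = 5.32262e+11 m, T = 2π √(a³/GM) = 2π √((5.32262e+11)³/1.894e+15) s ≈ 5.606e+10 s
(c) Conservation of angular momentum (rₚvₚ = rₐvₐ) gives vₚ/vₐ = rₐ/rₚ = 1.00696e+12/5.75661e+10 ≈ 17.49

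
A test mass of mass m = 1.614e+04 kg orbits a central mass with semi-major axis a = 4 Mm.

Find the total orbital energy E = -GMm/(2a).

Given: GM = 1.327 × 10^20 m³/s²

Convert to SI: a = 4 Mm = 4e+06 m.
E = −GMm / (2a).
E = −1.327e+20 · 1.614e+04 / (2 · 4e+06) J ≈ -2.677e+17 J = -267.7 PJ.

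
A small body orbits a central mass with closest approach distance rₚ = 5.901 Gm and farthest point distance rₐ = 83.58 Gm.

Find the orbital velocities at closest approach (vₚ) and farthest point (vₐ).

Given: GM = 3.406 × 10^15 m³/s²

Convert to SI: rₚ = 5.901 Gm = 5.901e+09 m; rₐ = 83.58 Gm = 8.358e+10 m.
Use the vis-viva equation v² = GM(2/r − 1/a) with a = (rₚ + rₐ)/2 = (5.901e+09 + 8.358e+10)/2 = 4.47405e+10 m.
vₚ = √(GM · (2/rₚ − 1/a)) = √(3.406e+15 · (2/5.901e+09 − 1/4.47405e+10)) m/s ≈ 1038 m/s = 1.038 km/s.
vₐ = √(GM · (2/rₐ − 1/a)) = √(3.406e+15 · (2/8.358e+10 − 1/4.47405e+10)) m/s ≈ 73.31 m/s = 73.31 m/s.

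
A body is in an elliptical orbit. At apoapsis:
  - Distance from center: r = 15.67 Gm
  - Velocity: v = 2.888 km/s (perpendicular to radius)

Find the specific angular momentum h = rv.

Convert to SI: r = 15.67 Gm = 1.567e+10 m; v = 2.888 km/s = 2888 m/s.
With v perpendicular to r, h = r · v.
h = 1.567e+10 · 2888 m²/s ≈ 4.525e+13 m²/s.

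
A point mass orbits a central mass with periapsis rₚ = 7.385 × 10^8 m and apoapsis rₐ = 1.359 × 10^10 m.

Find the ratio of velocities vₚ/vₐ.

Conservation of angular momentum gives rₚvₚ = rₐvₐ, so vₚ/vₐ = rₐ/rₚ.
vₚ/vₐ = 1.359e+10 / 7.385e+08 ≈ 18.4.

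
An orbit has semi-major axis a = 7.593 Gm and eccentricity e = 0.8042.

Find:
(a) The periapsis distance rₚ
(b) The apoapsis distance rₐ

Convert to SI: a = 7.593 Gm = 7.593e+09 m.
(a) rₚ = a(1 − e) = 7.593e+09 · (1 − 0.8042) = 7.593e+09 · 0.1958 ≈ 1.487e+09 m = 1.487 Gm.
(b) rₐ = a(1 + e) = 7.593e+09 · (1 + 0.8042) = 7.593e+09 · 1.8042 ≈ 1.37e+10 m = 13.7 Gm.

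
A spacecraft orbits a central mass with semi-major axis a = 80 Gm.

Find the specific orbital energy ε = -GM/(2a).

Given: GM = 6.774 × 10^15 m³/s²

Convert to SI: a = 80 Gm = 8e+10 m.
ε = −GM / (2a).
ε = −6.774e+15 / (2 · 8e+10) J/kg ≈ -4.234e+04 J/kg = -42.34 kJ/kg.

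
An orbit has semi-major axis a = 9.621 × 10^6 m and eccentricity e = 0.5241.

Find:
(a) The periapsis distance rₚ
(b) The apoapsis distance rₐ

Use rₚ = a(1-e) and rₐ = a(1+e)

(a) rₚ = a(1 − e) = 9.621e+06 · (1 − 0.5241) = 9.621e+06 · 0.4759 ≈ 4.579e+06 m = 4.579 × 10^6 m.
(b) rₐ = a(1 + e) = 9.621e+06 · (1 + 0.5241) = 9.621e+06 · 1.5241 ≈ 1.466e+07 m = 1.466 × 10^7 m.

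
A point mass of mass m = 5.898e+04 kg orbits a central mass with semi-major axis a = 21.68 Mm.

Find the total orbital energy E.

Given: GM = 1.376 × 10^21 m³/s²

Convert to SI: a = 21.68 Mm = 2.168e+07 m.
E = −GMm / (2a).
E = −1.376e+21 · 5.898e+04 / (2 · 2.168e+07) J ≈ -1.872e+18 J = -1.872 EJ.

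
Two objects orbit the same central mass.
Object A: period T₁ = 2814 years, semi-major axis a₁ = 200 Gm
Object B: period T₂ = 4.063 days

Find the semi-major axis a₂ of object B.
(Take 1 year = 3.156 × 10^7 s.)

Convert to SI: T₁ = 2814 years = 8.88098e+10 s; a₁ = 200 Gm = 2e+11 m; T₂ = 4.063 days = 351043 s.
Kepler's third law: (T₁/T₂)² = (a₁/a₂)³ ⇒ a₂ = a₁ · (T₂/T₁)^(2/3).
T₂/T₁ = 351043 / 8.88098e+10 = 3.95275e-06.
a₂ = 2e+11 · (3.95275e-06)^(2/3) m ≈ 5e+07 m = 50 Mm.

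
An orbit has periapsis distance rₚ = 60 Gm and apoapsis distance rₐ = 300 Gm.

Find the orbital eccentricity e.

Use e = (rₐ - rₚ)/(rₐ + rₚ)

Convert to SI: rₚ = 60 Gm = 6e+10 m; rₐ = 300 Gm = 3e+11 m.
e = (rₐ − rₚ) / (rₐ + rₚ).
e = (3e+11 − 6e+10) / (3e+11 + 6e+10) = 2.4e+11 / 3.6e+11 ≈ 0.6667.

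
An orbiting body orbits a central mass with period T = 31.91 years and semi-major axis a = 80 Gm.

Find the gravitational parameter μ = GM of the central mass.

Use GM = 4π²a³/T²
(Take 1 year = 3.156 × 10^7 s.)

Convert to SI: T = 31.91 years = 1.00708e+09 s; a = 80 Gm = 8e+10 m.
GM = 4π² · a³ / T².
GM = 4π² · (8e+10)³ / (1.00708e+09)² m³/s² ≈ 1.993e+16 m³/s² = 1.993 × 10^16 m³/s².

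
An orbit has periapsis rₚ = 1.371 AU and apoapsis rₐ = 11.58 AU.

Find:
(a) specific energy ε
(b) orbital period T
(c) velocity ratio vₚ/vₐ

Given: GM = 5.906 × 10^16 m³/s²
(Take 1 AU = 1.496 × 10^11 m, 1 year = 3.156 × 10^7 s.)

Convert to SI: rₚ = 1.371 AU = 2.05102e+11 m; rₐ = 11.58 AU = 1.73237e+12 m.
(a) With a = (rₚ + rₐ)/2 = 9.68735e+11 m, ε = −GM/(2a) = −5.906e+16/(2 · 9.68735e+11) J/kg ≈ -3.048e+04 J/kg
(b) With a = (rₚ + rₐ)/2 = 9.68735e+11 m, T = 2π √(a³/GM) = 2π √((9.68735e+11)³/5.906e+16) s ≈ 2.465e+10 s
(c) Conservation of angular momentum (rₚvₚ = rₐvₐ) gives vₚ/vₐ = rₐ/rₚ = 1.73237e+12/2.05102e+11 ≈ 8.446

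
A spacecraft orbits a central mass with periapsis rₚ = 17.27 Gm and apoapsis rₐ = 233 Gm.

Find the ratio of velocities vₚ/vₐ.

Convert to SI: rₚ = 17.27 Gm = 1.727e+10 m; rₐ = 233 Gm = 2.33e+11 m.
Conservation of angular momentum gives rₚvₚ = rₐvₐ, so vₚ/vₐ = rₐ/rₚ.
vₚ/vₐ = 2.33e+11 / 1.727e+10 ≈ 13.49.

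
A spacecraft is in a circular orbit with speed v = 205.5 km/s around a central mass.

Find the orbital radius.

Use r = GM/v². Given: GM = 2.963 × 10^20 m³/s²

Convert to SI: v = 205.5 km/s = 205500 m/s.
For a circular orbit, v² = GM / r, so r = GM / v².
r = 2.963e+20 / (205500)² m ≈ 7.016e+09 m = 7.016 Gm.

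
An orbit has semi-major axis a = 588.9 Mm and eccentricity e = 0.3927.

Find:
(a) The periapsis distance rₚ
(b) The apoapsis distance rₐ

Convert to SI: a = 588.9 Mm = 5.889e+08 m.
(a) rₚ = a(1 − e) = 5.889e+08 · (1 − 0.3927) = 5.889e+08 · 0.6073 ≈ 3.576e+08 m = 357.6 Mm.
(b) rₐ = a(1 + e) = 5.889e+08 · (1 + 0.3927) = 5.889e+08 · 1.3927 ≈ 8.202e+08 m = 820.2 Mm.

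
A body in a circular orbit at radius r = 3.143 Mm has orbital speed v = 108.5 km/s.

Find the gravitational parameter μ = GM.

Convert to SI: r = 3.143 Mm = 3.143e+06 m; v = 108.5 km/s = 108500 m/s.
For a circular orbit v² = GM/r, so GM = v² · r.
GM = (108500)² · 3.143e+06 m³/s² ≈ 3.7e+16 m³/s² = 3.7 × 10^16 m³/s².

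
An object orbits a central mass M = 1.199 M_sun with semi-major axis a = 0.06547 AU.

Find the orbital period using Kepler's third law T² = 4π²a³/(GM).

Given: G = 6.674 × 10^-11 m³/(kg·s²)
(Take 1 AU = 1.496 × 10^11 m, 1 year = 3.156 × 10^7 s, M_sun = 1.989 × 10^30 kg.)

Convert to SI: a = 0.06547 AU = 9.79431e+09 m; M = 1.199 M_sun = 2.38481e+30 kg.
GM = G · M = 6.674e-11 · 2.38481e+30 = 1.59162e+20 m³/s².
Kepler's third law: T = 2π √(a³ / GM).
Substituting a = 9.79431e+09 m and GM = 1.59162e+20 m³/s²:
T = 2π √((9.79431e+09)³ / 1.59162e+20) s
T ≈ 4.827e+05 s = 0.0153 years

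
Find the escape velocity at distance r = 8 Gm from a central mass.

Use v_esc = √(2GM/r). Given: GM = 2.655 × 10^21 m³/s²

Convert to SI: r = 8 Gm = 8e+09 m.
Escape velocity comes from setting total energy to zero: ½v² − GM/r = 0 ⇒ v_esc = √(2GM / r).
v_esc = √(2 · 2.655e+21 / 8e+09) m/s ≈ 8.147e+05 m/s = 814.7 km/s.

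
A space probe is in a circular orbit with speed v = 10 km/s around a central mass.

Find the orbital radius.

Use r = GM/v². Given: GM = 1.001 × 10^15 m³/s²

Convert to SI: v = 10 km/s = 10000 m/s.
For a circular orbit, v² = GM / r, so r = GM / v².
r = 1.001e+15 / (10000)² m ≈ 1.001e+07 m = 10.01 Mm.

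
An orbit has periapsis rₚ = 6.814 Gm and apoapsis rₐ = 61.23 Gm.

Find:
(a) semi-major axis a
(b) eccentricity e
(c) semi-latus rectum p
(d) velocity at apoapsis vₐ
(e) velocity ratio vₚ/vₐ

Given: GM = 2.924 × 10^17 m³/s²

Convert to SI: rₚ = 6.814 Gm = 6.814e+09 m; rₐ = 61.23 Gm = 6.123e+10 m.
(a) a = (rₚ + rₐ)/2 = (6.814e+09 + 6.123e+10)/2 ≈ 3.402e+10 m
(b) e = (rₐ − rₚ)/(rₐ + rₚ) = (6.123e+10 − 6.814e+09)/(6.123e+10 + 6.814e+09) ≈ 0.7997
(c) From a = (rₚ + rₐ)/2 = 3.4022e+10 m and e = (rₐ − rₚ)/(rₐ + rₚ) = 0.799718, p = a(1 − e²) = 3.4022e+10 · (1 − (0.799718)²) ≈ 1.226e+10 m
(d) With a = (rₚ + rₐ)/2 = 3.4022e+10 m, vₐ = √(GM (2/rₐ − 1/a)) = √(2.924e+17 · (2/6.123e+10 − 1/3.4022e+10)) m/s ≈ 978 m/s
(e) Conservation of angular momentum (rₚvₚ = rₐvₐ) gives vₚ/vₐ = rₐ/rₚ = 6.123e+10/6.814e+09 ≈ 8.986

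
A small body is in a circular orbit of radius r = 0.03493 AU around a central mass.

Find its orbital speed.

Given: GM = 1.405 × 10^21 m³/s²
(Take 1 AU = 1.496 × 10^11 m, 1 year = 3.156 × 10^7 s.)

Convert to SI: r = 0.03493 AU = 5.22553e+09 m.
For a circular orbit, gravity supplies the centripetal force, so v = √(GM / r).
v = √(1.405e+21 / 5.22553e+09) m/s ≈ 5.185e+05 m/s = 109.4 AU/year.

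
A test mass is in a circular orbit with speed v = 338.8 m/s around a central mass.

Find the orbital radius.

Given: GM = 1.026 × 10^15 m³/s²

For a circular orbit, v² = GM / r, so r = GM / v².
r = 1.026e+15 / (338.8)² m ≈ 8.938e+09 m = 8.938 Gm.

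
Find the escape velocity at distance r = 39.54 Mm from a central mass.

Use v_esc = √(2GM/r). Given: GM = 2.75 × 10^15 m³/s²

Convert to SI: r = 39.54 Mm = 3.954e+07 m.
Escape velocity comes from setting total energy to zero: ½v² − GM/r = 0 ⇒ v_esc = √(2GM / r).
v_esc = √(2 · 2.75e+15 / 3.954e+07) m/s ≈ 1.179e+04 m/s = 11.79 km/s.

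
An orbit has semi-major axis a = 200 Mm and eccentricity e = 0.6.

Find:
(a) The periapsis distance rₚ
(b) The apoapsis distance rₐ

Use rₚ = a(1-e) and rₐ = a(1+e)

Convert to SI: a = 200 Mm = 2e+08 m.
(a) rₚ = a(1 − e) = 2e+08 · (1 − 0.6) = 2e+08 · 0.4 ≈ 8e+07 m = 80 Mm.
(b) rₐ = a(1 + e) = 2e+08 · (1 + 0.6) = 2e+08 · 1.6 ≈ 3.2e+08 m = 320 Mm.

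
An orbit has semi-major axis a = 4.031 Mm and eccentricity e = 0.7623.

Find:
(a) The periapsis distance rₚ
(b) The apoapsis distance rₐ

Convert to SI: a = 4.031 Mm = 4.031e+06 m.
(a) rₚ = a(1 − e) = 4.031e+06 · (1 − 0.7623) = 4.031e+06 · 0.2377 ≈ 9.582e+05 m = 958.2 km.
(b) rₐ = a(1 + e) = 4.031e+06 · (1 + 0.7623) = 4.031e+06 · 1.7623 ≈ 7.104e+06 m = 7.104 Mm.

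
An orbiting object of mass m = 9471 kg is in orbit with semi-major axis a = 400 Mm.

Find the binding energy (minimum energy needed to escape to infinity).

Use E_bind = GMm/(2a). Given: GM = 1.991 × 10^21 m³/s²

Convert to SI: a = 400 Mm = 4e+08 m.
Total orbital energy is E = −GMm/(2a); binding energy is E_bind = −E = GMm/(2a).
E_bind = 1.991e+21 · 9471 / (2 · 4e+08) J ≈ 2.357e+16 J = 23.57 PJ.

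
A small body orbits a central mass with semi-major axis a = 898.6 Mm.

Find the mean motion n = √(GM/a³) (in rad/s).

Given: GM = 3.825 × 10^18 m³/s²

Convert to SI: a = 898.6 Mm = 8.986e+08 m.
n = √(GM / a³).
n = √(3.825e+18 / (8.986e+08)³) rad/s ≈ 7.26e-05 rad/s.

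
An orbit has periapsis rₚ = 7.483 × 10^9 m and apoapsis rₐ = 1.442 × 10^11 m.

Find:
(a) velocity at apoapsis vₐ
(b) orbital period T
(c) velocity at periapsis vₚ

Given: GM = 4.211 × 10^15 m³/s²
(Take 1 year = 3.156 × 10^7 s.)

(a) With a = (rₚ + rₐ)/2 = 7.58415e+10 m, vₐ = √(GM (2/rₐ − 1/a)) = √(4.211e+15 · (2/1.442e+11 − 1/7.58415e+10)) m/s ≈ 53.68 m/s
(b) With a = (rₚ + rₐ)/2 = 7.58415e+10 m, T = 2π √(a³/GM) = 2π √((7.58415e+10)³/4.211e+15) s ≈ 2.022e+09 s
(c) With a = (rₚ + rₐ)/2 = 7.58415e+10 m, vₚ = √(GM (2/rₚ − 1/a)) = √(4.211e+15 · (2/7.483e+09 − 1/7.58415e+10)) m/s ≈ 1034 m/s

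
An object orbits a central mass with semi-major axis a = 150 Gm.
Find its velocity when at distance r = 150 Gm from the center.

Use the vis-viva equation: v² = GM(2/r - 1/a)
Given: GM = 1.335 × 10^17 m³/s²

Convert to SI: a = 150 Gm = 1.5e+11 m; r = 150 Gm = 1.5e+11 m.
Vis-viva: v = √(GM · (2/r − 1/a)).
2/r − 1/a = 2/1.5e+11 − 1/1.5e+11 = 6.66667e-12 m⁻¹.
v = √(1.335e+17 · 6.66667e-12) m/s ≈ 943.4 m/s = 943.4 m/s.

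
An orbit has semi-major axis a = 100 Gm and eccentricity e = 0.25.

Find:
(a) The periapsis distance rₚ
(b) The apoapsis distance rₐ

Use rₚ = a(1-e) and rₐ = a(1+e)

Convert to SI: a = 100 Gm = 1e+11 m.
(a) rₚ = a(1 − e) = 1e+11 · (1 − 0.25) = 1e+11 · 0.75 ≈ 7.5e+10 m = 75 Gm.
(b) rₐ = a(1 + e) = 1e+11 · (1 + 0.25) = 1e+11 · 1.25 ≈ 1.25e+11 m = 125 Gm.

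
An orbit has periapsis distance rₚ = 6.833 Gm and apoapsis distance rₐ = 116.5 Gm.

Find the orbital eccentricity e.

Convert to SI: rₚ = 6.833 Gm = 6.833e+09 m; rₐ = 116.5 Gm = 1.165e+11 m.
e = (rₐ − rₚ) / (rₐ + rₚ).
e = (1.165e+11 − 6.833e+09) / (1.165e+11 + 6.833e+09) = 1.09667e+11 / 1.23333e+11 ≈ 0.8892.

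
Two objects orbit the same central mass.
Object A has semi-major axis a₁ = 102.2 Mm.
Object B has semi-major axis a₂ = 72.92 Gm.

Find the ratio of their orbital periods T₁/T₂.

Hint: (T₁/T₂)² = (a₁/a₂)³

Convert to SI: a₁ = 102.2 Mm = 1.022e+08 m; a₂ = 72.92 Gm = 7.292e+10 m.
From Kepler's third law, (T₁/T₂)² = (a₁/a₂)³, so T₁/T₂ = (a₁/a₂)^(3/2).
a₁/a₂ = 1.022e+08 / 7.292e+10 = 0.00140154.
T₁/T₂ = (0.00140154)^(3/2) ≈ 5.247e-05.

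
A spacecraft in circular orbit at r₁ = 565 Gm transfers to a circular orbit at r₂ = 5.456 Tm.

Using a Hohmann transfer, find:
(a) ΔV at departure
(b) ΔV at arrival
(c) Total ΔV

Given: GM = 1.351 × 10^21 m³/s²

Convert to SI: r₁ = 565 Gm = 5.65e+11 m; r₂ = 5.456 Tm = 5.456e+12 m.
Transfer semi-major axis: a_t = (r₁ + r₂)/2 = (5.65e+11 + 5.456e+12)/2 = 3.0105e+12 m.
Circular speeds: v₁ = √(GM/r₁) = 48899.4 m/s, v₂ = √(GM/r₂) = 15735.9 m/s.
Transfer speeds (vis-viva v² = GM(2/r − 1/a_t)): v₁ᵗ = 65829.6 m/s, v₂ᵗ = 6817.03 m/s.
(a) ΔV₁ = |v₁ᵗ − v₁| ≈ 1.693e+04 m/s = 16.93 km/s.
(b) ΔV₂ = |v₂ − v₂ᵗ| ≈ 8919 m/s = 8.919 km/s.
(c) ΔV_total = ΔV₁ + ΔV₂ ≈ 2.585e+04 m/s = 25.85 km/s.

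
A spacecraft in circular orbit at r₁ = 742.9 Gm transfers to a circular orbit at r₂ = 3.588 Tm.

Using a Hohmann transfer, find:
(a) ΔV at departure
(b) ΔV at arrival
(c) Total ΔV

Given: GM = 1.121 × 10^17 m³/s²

Convert to SI: r₁ = 742.9 Gm = 7.429e+11 m; r₂ = 3.588 Tm = 3.588e+12 m.
Transfer semi-major axis: a_t = (r₁ + r₂)/2 = (7.429e+11 + 3.588e+12)/2 = 2.16545e+12 m.
Circular speeds: v₁ = √(GM/r₁) = 388.452 m/s, v₂ = √(GM/r₂) = 176.757 m/s.
Transfer speeds (vis-viva v² = GM(2/r − 1/a_t)): v₁ᵗ = 500.023 m/s, v₂ᵗ = 103.53 m/s.
(a) ΔV₁ = |v₁ᵗ − v₁| ≈ 111.6 m/s = 111.6 m/s.
(b) ΔV₂ = |v₂ − v₂ᵗ| ≈ 73.23 m/s = 73.23 m/s.
(c) ΔV_total = ΔV₁ + ΔV₂ ≈ 184.8 m/s = 184.8 m/s.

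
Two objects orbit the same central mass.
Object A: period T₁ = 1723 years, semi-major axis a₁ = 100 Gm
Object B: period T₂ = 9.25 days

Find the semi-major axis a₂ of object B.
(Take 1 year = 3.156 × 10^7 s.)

Convert to SI: T₁ = 1723 years = 5.43779e+10 s; a₁ = 100 Gm = 1e+11 m; T₂ = 9.25 days = 799200 s.
Kepler's third law: (T₁/T₂)² = (a₁/a₂)³ ⇒ a₂ = a₁ · (T₂/T₁)^(2/3).
T₂/T₁ = 799200 / 5.43779e+10 = 1.46972e-05.
a₂ = 1e+11 · (1.46972e-05)^(2/3) m ≈ 6e+07 m = 60 Mm.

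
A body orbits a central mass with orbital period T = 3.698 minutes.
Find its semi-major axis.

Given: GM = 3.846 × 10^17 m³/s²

Convert to SI: T = 3.698 minutes = 221.88 s.
Invert Kepler's third law: a = (GM · T² / (4π²))^(1/3).
Substituting T = 221.88 s and GM = 3.846e+17 m³/s²:
a = (3.846e+17 · (221.88)² / (4π²))^(1/3) m
a ≈ 7.828e+06 m = 7.828 Mm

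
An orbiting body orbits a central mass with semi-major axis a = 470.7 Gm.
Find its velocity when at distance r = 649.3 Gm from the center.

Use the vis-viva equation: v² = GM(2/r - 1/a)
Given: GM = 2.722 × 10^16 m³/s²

Convert to SI: a = 470.7 Gm = 4.707e+11 m; r = 649.3 Gm = 6.493e+11 m.
Vis-viva: v = √(GM · (2/r − 1/a)).
2/r − 1/a = 2/6.493e+11 − 1/4.707e+11 = 9.55745e-13 m⁻¹.
v = √(2.722e+16 · 9.55745e-13) m/s ≈ 161.3 m/s = 161.3 m/s.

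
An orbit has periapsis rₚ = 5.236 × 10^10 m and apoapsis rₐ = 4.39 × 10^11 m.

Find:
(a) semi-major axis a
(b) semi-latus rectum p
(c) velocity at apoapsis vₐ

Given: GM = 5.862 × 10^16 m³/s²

(a) a = (rₚ + rₐ)/2 = (5.236e+10 + 4.39e+11)/2 ≈ 2.457e+11 m
(b) From a = (rₚ + rₐ)/2 = 2.4568e+11 m and e = (rₐ − rₚ)/(rₐ + rₚ) = 0.786877, p = a(1 − e²) = 2.4568e+11 · (1 − (0.786877)²) ≈ 9.356e+10 m
(c) With a = (rₚ + rₐ)/2 = 2.4568e+11 m, vₐ = √(GM (2/rₐ − 1/a)) = √(5.862e+16 · (2/4.39e+11 − 1/2.4568e+11)) m/s ≈ 168.7 m/s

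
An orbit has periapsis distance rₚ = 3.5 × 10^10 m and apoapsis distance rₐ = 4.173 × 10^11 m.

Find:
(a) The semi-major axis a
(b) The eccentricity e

(a) a = (rₚ + rₐ) / 2 = (3.5e+10 + 4.173e+11) / 2 ≈ 2.262e+11 m = 2.261 × 10^11 m.
(b) e = (rₐ − rₚ) / (rₐ + rₚ) = (4.173e+11 − 3.5e+10) / (4.173e+11 + 3.5e+10) ≈ 0.8452.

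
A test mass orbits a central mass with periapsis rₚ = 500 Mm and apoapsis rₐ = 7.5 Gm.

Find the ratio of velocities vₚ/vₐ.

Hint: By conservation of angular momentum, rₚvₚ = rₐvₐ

Convert to SI: rₚ = 500 Mm = 5e+08 m; rₐ = 7.5 Gm = 7.5e+09 m.
Conservation of angular momentum gives rₚvₚ = rₐvₐ, so vₚ/vₐ = rₐ/rₚ.
vₚ/vₐ = 7.5e+09 / 5e+08 ≈ 15.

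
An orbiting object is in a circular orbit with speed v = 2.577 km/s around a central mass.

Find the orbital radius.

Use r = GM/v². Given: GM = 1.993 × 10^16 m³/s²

Convert to SI: v = 2.577 km/s = 2577 m/s.
For a circular orbit, v² = GM / r, so r = GM / v².
r = 1.993e+16 / (2577)² m ≈ 3.001e+09 m = 3.001 Gm.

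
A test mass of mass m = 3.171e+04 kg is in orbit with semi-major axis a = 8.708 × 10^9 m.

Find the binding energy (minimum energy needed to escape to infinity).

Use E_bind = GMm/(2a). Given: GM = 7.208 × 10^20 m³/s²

Total orbital energy is E = −GMm/(2a); binding energy is E_bind = −E = GMm/(2a).
E_bind = 7.208e+20 · 3.171e+04 / (2 · 8.708e+09) J ≈ 1.312e+15 J = 1.312 PJ.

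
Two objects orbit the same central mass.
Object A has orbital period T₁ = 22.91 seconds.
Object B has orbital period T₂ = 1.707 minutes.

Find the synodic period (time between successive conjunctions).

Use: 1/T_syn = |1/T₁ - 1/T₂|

Convert to SI: T₂ = 1.707 minutes = 102.42 s.
T_syn = |T₁ · T₂ / (T₁ − T₂)|.
T_syn = |22.91 · 102.42 / (22.91 − 102.42)| s ≈ 29.51 s = 29.51 seconds.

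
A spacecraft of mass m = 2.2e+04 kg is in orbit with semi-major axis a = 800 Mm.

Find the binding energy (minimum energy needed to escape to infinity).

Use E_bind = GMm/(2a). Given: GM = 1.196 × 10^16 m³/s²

Convert to SI: a = 800 Mm = 8e+08 m.
Total orbital energy is E = −GMm/(2a); binding energy is E_bind = −E = GMm/(2a).
E_bind = 1.196e+16 · 2.2e+04 / (2 · 8e+08) J ≈ 1.644e+11 J = 164.4 GJ.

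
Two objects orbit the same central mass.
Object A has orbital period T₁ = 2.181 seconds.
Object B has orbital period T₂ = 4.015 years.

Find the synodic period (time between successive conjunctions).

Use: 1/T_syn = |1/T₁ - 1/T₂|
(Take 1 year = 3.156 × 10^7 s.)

Convert to SI: T₂ = 4.015 years = 1.26713e+08 s.
T_syn = |T₁ · T₂ / (T₁ − T₂)|.
T_syn = |2.181 · 1.26713e+08 / (2.181 − 1.26713e+08)| s ≈ 2.181 s = 2.181 seconds.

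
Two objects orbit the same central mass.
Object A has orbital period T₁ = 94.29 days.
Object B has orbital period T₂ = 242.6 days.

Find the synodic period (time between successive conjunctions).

Convert to SI: T₁ = 94.29 days = 8.14666e+06 s; T₂ = 242.6 days = 2.09606e+07 s.
T_syn = |T₁ · T₂ / (T₁ − T₂)|.
T_syn = |8.14666e+06 · 2.09606e+07 / (8.14666e+06 − 2.09606e+07)| s ≈ 1.333e+07 s = 154.2 days.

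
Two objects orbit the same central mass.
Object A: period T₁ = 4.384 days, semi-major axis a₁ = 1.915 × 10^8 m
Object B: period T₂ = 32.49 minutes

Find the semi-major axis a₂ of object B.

Convert to SI: T₁ = 4.384 days = 378778 s; T₂ = 32.49 minutes = 1949.4 s.
Kepler's third law: (T₁/T₂)² = (a₁/a₂)³ ⇒ a₂ = a₁ · (T₂/T₁)^(2/3).
T₂/T₁ = 1949.4 / 378778 = 0.00514656.
a₂ = 1.915e+08 · (0.00514656)^(2/3) m ≈ 5.708e+06 m = 5.708 × 10^6 m.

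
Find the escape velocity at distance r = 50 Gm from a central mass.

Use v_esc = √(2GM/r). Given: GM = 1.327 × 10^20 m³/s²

Convert to SI: r = 50 Gm = 5e+10 m.
Escape velocity comes from setting total energy to zero: ½v² − GM/r = 0 ⇒ v_esc = √(2GM / r).
v_esc = √(2 · 1.327e+20 / 5e+10) m/s ≈ 7.286e+04 m/s = 72.86 km/s.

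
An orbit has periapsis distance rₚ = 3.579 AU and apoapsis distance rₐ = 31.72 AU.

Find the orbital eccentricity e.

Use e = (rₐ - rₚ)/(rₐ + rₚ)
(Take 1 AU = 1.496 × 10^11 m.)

Convert to SI: rₚ = 3.579 AU = 5.35418e+11 m; rₐ = 31.72 AU = 4.74531e+12 m.
e = (rₐ − rₚ) / (rₐ + rₚ).
e = (4.74531e+12 − 5.35418e+11) / (4.74531e+12 + 5.35418e+11) = 4.20989e+12 / 5.28073e+12 ≈ 0.7972.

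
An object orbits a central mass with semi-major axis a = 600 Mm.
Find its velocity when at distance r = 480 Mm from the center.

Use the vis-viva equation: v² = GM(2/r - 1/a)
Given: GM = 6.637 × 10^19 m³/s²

Convert to SI: a = 600 Mm = 6e+08 m; r = 480 Mm = 4.8e+08 m.
Vis-viva: v = √(GM · (2/r − 1/a)).
2/r − 1/a = 2/4.8e+08 − 1/6e+08 = 2.5e-09 m⁻¹.
v = √(6.637e+19 · 2.5e-09) m/s ≈ 4.073e+05 m/s = 407.3 km/s.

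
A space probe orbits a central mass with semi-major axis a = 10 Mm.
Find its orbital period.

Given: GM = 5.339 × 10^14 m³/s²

Convert to SI: a = 10 Mm = 1e+07 m.
Kepler's third law: T = 2π √(a³ / GM).
Substituting a = 1e+07 m and GM = 5.339e+14 m³/s²:
T = 2π √((1e+07)³ / 5.339e+14) s
T ≈ 8599 s = 2.389 hours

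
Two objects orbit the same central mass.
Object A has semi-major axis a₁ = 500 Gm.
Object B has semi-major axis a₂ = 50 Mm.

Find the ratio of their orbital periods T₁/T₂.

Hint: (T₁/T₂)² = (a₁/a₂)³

Convert to SI: a₁ = 500 Gm = 5e+11 m; a₂ = 50 Mm = 5e+07 m.
From Kepler's third law, (T₁/T₂)² = (a₁/a₂)³, so T₁/T₂ = (a₁/a₂)^(3/2).
a₁/a₂ = 5e+11 / 5e+07 = 10000.
T₁/T₂ = (10000)^(3/2) ≈ 1e+06.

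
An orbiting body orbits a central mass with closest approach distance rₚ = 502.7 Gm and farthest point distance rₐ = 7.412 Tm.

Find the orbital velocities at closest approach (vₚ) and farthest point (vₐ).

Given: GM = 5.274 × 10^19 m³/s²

Convert to SI: rₚ = 502.7 Gm = 5.027e+11 m; rₐ = 7.412 Tm = 7.412e+12 m.
Use the vis-viva equation v² = GM(2/r − 1/a) with a = (rₚ + rₐ)/2 = (5.027e+11 + 7.412e+12)/2 = 3.95735e+12 m.
vₚ = √(GM · (2/rₚ − 1/a)) = √(5.274e+19 · (2/5.027e+11 − 1/3.95735e+12)) m/s ≈ 1.402e+04 m/s = 14.02 km/s.
vₐ = √(GM · (2/rₐ − 1/a)) = √(5.274e+19 · (2/7.412e+12 − 1/3.95735e+12)) m/s ≈ 950.7 m/s = 950.7 m/s.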